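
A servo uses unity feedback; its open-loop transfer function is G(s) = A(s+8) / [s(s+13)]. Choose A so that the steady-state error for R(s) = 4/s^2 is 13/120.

The open loop has one pole at the origin → type 1 system.
K_v = lim_{s→0} s·G(s) = A·8 / (13) = (8/13)·A.
e_ss = 4/K_v = 13/120 ⇒ K_v = 480/13 ⇒ A = (480/13)/(8/13) = 60.

60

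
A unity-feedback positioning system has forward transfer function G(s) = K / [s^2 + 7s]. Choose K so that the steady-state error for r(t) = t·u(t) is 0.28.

The denominator has no term below 7s — 1 pole at s=0, type 1.
K_v = lim_{s→0} s·G(s) = K / 7 = (1/7)·K.
e_ss = 1/K_v = 0.28 ⇒ K_v = 25/7 ⇒ K = (25/7)/(1/7) = 25.

25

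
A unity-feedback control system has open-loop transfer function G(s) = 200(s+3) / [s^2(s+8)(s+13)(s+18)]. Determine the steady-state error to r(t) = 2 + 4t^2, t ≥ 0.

System type = 2 (two poles at s=0). Treating each term separately:
  • 2: tracked with zero error.
  • 4t^2: e_ss = 8/K_a with K_a=25/78 → 24.96.
Total e_ss = 24.96.

24.96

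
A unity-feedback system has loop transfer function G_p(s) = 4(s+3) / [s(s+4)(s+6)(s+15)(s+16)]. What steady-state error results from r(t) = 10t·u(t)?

One free integrator in G_p(s): this is a type 1 system.
K_v = lim_{s→0} s·G_p(s) = 4·3 / (4·6·15·16) = 1/480.
e_ss = 10/K_v = 10/(1/480) = 4800.

4800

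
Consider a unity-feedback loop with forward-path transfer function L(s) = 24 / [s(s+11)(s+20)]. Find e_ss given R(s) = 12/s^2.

110

One free integrator in L(s): this is a type 1 system.
K_v = lim_{s→0} s·L(s) = 24 / (11·20) = 6/55.
e_ss = 12/K_v = 12/(6/55) = 110.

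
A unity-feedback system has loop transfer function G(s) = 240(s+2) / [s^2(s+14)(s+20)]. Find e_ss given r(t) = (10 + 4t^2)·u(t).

14/3

G(s) has two factors of s in the denominator, so the system is type 2. By superposition:
  • 10: tracked with zero error.
  • 4t^2: e_ss = 8/K_a with K_a=12/7 → 14/3.
Total e_ss = 14/3.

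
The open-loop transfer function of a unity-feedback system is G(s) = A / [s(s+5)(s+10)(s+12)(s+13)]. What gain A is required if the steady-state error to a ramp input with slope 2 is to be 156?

The open loop has one pole at the origin → type 1 system.
K_v = lim_{s→0} s·G(s) = A / (5·10·12·13) = (1/7800)·A.
e_ss = 2/K_v = 156 ⇒ K_v = 1/78 ⇒ A = (1/78)/(1/7800) = 100.

100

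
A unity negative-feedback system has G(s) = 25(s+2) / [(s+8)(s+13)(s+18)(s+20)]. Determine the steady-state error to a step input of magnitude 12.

System type = 0 (no poles at s=0).
K_p = lim_{s→0} G(s) = 25·2 / (8·13·18·20) = 5/3744.
e_ss = 12/(1 + K_p) = 12/(3749/3744) = 44928/3749.

44928/3749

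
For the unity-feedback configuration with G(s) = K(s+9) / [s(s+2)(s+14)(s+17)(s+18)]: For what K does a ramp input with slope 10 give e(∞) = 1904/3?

15

System type = 1 (one pole at s=0).
K_v = lim_{s→0} s·G(s) = K·9 / (2·14·17·18) = (1/952)·K.
e_ss = 10/K_v = 1904/3 ⇒ K_v = 15/952 ⇒ K = (15/952)/(1/952) = 15.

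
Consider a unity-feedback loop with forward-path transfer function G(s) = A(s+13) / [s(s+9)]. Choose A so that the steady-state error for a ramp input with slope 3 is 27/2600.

G(s) has one factor of s in the denominator, so the system is type 1.
K_v = lim_{s→0} s·G(s) = A·13 / (9) = (13/9)·A.
e_ss = 3/K_v = 27/2600 ⇒ K_v = 2600/9 ⇒ A = (2600/9)/(13/9) = 200.

200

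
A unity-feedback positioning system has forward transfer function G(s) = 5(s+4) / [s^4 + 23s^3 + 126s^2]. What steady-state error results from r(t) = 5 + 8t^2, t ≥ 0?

Lowest-order denominator term is 126s^2, so the open loop has 2 poles at the origin → type 2 system. Taking each input component in turn:
  • 5: tracked with zero error.
  • 8t^2: e_ss = 16/K_a with K_a=10/63 → 100.8.
Total e_ss = 100.8.

100.8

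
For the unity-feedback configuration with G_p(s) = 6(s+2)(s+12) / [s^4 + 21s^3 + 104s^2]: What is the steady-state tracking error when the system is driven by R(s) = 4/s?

0

Factoring s^2 from the denominator leaves a polynomial with constant term 104, so the system is type 2.
A type-2 system has K_p = ∞, so it tracks a step input with zero steady-state error.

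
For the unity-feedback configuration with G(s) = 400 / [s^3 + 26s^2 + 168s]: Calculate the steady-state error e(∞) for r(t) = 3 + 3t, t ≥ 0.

Lowest-order denominator term is 168s, so the open loop has 1 pole at the origin → type 1 system. Treating each term separately:
  • 3: tracked with zero error.
  • 3t: e_ss = 3/K_v with K_v=50/21 → 1.26.
Total e_ss = 1.26.

1.26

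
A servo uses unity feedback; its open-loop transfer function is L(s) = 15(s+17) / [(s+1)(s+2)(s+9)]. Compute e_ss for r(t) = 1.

L(s) has no factors of s in the denominator, so the system is type 0.
K_p = lim_{s→0} L(s) = 15·17 / (1·2·9) = 85/6.
e_ss = 1/(1 + K_p) = 1/(91/6) = 6/91.

6/91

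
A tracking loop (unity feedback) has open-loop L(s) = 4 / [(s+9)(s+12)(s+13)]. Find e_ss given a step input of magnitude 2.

System type = 0 (no poles at s=0).
K_p = lim_{s→0} L(s) = 4 / (9·12·13) = 1/351.
e_ss = 2/(1 + K_p) = 2/(352/351) = 351/176.

351/176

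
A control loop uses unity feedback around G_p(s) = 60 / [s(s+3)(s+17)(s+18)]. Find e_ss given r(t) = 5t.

One free integrator in G_p(s): this is a type 1 system.
K_v = lim_{s→0} s·G_p(s) = 60 / (3·17·18) = 10/153.
e_ss = 5/K_v = 5/(10/153) = 76.5.

76.5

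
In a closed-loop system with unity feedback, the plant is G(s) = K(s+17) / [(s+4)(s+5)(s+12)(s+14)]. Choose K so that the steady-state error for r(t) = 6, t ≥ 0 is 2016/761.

250

System type = 0 (no poles at s=0).
K_p = lim_{s→0} G(s) = K·17 / (4·5·12·14) = (17/3360)·K.
e_ss = 6/(1 + K_p) = 2016/761 ⇒ 1 + (17/3360)·K = 761/336 ⇒ K = 250.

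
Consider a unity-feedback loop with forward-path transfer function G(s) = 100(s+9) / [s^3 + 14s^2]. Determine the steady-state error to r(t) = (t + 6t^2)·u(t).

14/75

The denominator has no term below 14s^2 — 2 poles at s=0, type 2. Taking each input component in turn:
  • t: tracked with zero error.
  • 6t^2: e_ss = 12/K_a with K_a=450/7 → 14/75.
Total e_ss = 14/75.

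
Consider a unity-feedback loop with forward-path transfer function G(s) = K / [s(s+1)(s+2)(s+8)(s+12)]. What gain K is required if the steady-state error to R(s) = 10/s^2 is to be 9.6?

G(s) has one factor of s in the denominator, so the system is type 1.
K_v = lim_{s→0} s·G(s) = K / (1·2·8·12) = (1/192)·K.
e_ss = 10/K_v = 9.6 ⇒ K_v = 25/24 ⇒ K = (25/24)/(1/192) = 200.

200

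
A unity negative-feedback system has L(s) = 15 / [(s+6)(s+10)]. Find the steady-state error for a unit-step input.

The open loop has no poles at the origin → type 0 system.
K_p = lim_{s→0} L(s) = 15 / (6·10) = 0.25.
e_ss = 1/(1 + K_p) = 1/1.25 = 0.8.

0.8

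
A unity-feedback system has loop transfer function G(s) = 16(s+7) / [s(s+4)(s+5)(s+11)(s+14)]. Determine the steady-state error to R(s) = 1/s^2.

One free integrator in G(s): this is a type 1 system.
K_v = lim_{s→0} s·G(s) = 16·7 / (4·5·11·14) = 2/55.
e_ss = 1/K_v = 1/(2/55) = 27.5.

27.5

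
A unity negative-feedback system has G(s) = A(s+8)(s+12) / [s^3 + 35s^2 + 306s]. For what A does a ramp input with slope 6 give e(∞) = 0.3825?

Factoring s from the denominator leaves a polynomial with constant term 306, so the system is type 1.
K_v = lim_{s→0} s·G(s) = A·8·12 / 306 = (16/51)·A.
e_ss = 6/K_v = 0.3825 ⇒ K_v = 800/51 ⇒ A = (800/51)/(16/51) = 50.

50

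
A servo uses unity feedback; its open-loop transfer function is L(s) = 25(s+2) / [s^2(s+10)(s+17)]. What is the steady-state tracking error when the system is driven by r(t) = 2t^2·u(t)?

System type = 2 (two poles at s=0).
K_a = lim_{s→0} s^2·L(s) = 25·2 / (10·17) = 5/17.
r(t) = 2t^2 gives R(s) = 4/s^3.
e_ss = 4/K_a = 4/(5/17) = 13.6.

13.6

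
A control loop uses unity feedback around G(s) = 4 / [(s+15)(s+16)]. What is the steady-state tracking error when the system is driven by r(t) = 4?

240/61

G(s) has no factors of s in the denominator, so the system is type 0.
K_p = lim_{s→0} G(s) = 4 / (15·16) = 1/60.
e_ss = 4/(1 + K_p) = 4/(61/60) = 240/61.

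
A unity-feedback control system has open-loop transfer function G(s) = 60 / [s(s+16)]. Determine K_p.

K_p = lim_{s→0} G(s); with 1 pole at the origin the limit diverges, so K_p = ∞.

infinity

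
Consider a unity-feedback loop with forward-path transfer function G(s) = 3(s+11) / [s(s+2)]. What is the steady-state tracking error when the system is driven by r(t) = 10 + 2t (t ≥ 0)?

4/33

G(s) has one factor of s in the denominator, so the system is type 1. Treating each term separately:
  • 10: tracked with zero error.
  • 2t: e_ss = 2/K_v with K_v=16.5 → 4/33.
Total e_ss = 4/33.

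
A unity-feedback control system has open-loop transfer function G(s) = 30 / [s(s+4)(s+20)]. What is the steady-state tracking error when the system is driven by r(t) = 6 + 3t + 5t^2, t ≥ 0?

infinity

The open loop has one pole at the origin → type 1 system. Taking each input component in turn:
  • 6: tracked with zero error.
  • 3t: e_ss = 3/K_v with K_v=0.375 → 8.
  • 5t^2: a type-1 system cannot track it, e_ss → ∞.
The unbounded component dominates.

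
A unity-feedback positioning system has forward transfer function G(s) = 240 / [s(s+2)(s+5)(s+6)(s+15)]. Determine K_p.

K_p = lim_{s→0} G(s); with 1 pole at the origin the limit diverges, so K_p = ∞.

infinity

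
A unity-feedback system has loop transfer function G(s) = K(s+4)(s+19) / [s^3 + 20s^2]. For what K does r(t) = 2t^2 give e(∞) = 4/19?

5

Factoring s^2 from the denominator leaves a polynomial with constant term 20, so the system is type 2.
K_a = lim_{s→0} s^2·G(s) = K·4·19 / 20 = 3.8·K.
e_ss = 4/K_a = 4/19 ⇒ K_a = 19 ⇒ K = 19/3.8 = 5.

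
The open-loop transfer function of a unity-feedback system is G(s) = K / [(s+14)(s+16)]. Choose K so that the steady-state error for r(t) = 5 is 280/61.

G(s) has no factors of s in the denominator, so the system is type 0.
K_p = lim_{s→0} G(s) = K / (14·16) = (1/224)·K.
e_ss = 5/(1 + K_p) = 280/61 ⇒ 1 + (1/224)·K = 61/56 ⇒ K = 20.

20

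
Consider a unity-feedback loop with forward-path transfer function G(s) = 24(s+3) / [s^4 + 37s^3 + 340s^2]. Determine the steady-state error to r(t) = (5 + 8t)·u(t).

0

The denominator has no term below 340s^2 — 2 poles at s=0, type 2. Taking each input component in turn:
  • 5: tracked with zero error.
  • 8t: tracked with zero error.
Total e_ss = 0.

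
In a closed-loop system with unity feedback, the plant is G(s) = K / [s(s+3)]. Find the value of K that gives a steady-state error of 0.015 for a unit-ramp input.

G(s) has one factor of s in the denominator, so the system is type 1.
K_v = lim_{s→0} s·G(s) = K / (3) = (1/3)·K.
e_ss = 1/K_v = 0.015 ⇒ K_v = 200/3 ⇒ K = (200/3)/(1/3) = 200.

200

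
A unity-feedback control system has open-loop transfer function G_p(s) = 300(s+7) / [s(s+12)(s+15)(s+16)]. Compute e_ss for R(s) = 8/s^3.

infinity

G_p(s) has one factor of s in the denominator, so the system is type 1.
K_a = lim_{s→0} s^2·G_p(s) = 0; the steady-state error to this parabolic input grows without bound.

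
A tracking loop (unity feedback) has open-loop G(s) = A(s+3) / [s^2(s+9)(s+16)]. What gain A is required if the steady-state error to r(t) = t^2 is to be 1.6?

60

G(s) has two factors of s in the denominator, so the system is type 2.
K_a = lim_{s→0} s^2·G(s) = A·3 / (9·16) = (1/48)·A.
e_ss = 2/K_a = 1.6 ⇒ K_a = 1.25 ⇒ A = 1.25/(1/48) = 60.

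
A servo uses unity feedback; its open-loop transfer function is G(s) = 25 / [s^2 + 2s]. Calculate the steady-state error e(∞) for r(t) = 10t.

Factoring s from the denominator leaves a polynomial with constant term 2, so the system is type 1.
K_v = lim_{s→0} s·G(s) = 25 / 2 = 12.5.
e_ss = 10/K_v = 10/12.5 = 0.8.

0.8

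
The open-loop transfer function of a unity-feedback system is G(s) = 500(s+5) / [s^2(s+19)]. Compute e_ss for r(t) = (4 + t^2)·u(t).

0.0152

System type = 2 (two poles at s=0). Treating each term separately:
  • 4: tracked with zero error.
  • t^2: e_ss = 2/K_a with K_a=2500/19 → 0.0152.
Total e_ss = 0.0152.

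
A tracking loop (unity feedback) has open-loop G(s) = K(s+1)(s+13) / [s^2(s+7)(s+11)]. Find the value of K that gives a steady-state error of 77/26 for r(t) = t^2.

4

G(s) has two factors of s in the denominator, so the system is type 2.
K_a = lim_{s→0} s^2·G(s) = K·1·13 / (7·11) = (13/77)·K.
e_ss = 2/K_a = 77/26 ⇒ K_a = 52/77 ⇒ K = (52/77)/(13/77) = 4.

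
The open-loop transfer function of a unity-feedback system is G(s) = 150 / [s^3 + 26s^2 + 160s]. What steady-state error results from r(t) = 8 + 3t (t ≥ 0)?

3.2

The denominator has no term below 160s — 1 pole at s=0, type 1. Treating each term separately:
  • 8: tracked with zero error.
  • 3t: e_ss = 3/K_v with K_v=0.9375 → 3.2.
Total e_ss = 3.2.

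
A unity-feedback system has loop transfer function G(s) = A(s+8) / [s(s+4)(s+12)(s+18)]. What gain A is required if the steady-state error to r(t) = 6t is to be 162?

System type = 1 (one pole at s=0).
K_v = lim_{s→0} s·G(s) = A·8 / (4·12·18) = (1/108)·A.
e_ss = 6/K_v = 162 ⇒ K_v = 1/27 ⇒ A = (1/27)/(1/108) = 4.

4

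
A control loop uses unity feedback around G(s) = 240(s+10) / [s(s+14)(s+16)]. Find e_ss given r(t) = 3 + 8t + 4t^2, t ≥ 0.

infinity

One free integrator in G(s): this is a type 1 system. Taking each input component in turn:
  • 3: tracked with zero error.
  • 8t: e_ss = 8/K_v with K_v=75/7 → 56/75.
  • 4t^2: a type-1 system cannot track it, e_ss → ∞.
The unbounded component dominates.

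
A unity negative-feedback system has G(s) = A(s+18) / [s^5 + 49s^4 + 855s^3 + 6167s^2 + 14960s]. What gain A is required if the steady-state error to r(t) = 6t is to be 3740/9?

Lowest-order denominator term is 14960s, so the open loop has 1 pole at the origin → type 1 system.
K_v = lim_{s→0} s·G(s) = A·18 / 14960 = (9/7480)·A.
e_ss = 6/K_v = 3740/9 ⇒ K_v = 27/1870 ⇒ A = (27/1870)/(9/7480) = 12.

12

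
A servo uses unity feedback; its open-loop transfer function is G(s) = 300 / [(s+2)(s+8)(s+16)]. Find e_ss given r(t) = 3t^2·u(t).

infinity

The open loop has no poles at the origin → type 0 system.
K_a = lim_{s→0} s^2·G(s) = 0; the steady-state error to this parabolic input grows without bound.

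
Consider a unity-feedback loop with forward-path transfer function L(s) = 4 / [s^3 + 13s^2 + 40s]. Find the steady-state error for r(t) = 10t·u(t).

Lowest-order denominator term is 40s, so the open loop has 1 pole at the origin → type 1 system.
K_v = lim_{s→0} s·L(s) = 4 / 40 = 0.1.
e_ss = 10/K_v = 10/0.1 = 100.

100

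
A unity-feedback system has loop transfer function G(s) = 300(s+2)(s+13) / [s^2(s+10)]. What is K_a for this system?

780

Two free integrators in G(s): this is a type 2 system.
K_a = lim_{s→0} s^2·G(s) = 300·2·13 / (10) = 780.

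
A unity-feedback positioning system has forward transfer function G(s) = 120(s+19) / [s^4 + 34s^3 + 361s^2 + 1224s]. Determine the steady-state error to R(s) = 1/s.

The denominator has no term below 1224s — 1 pole at s=0, type 1.
K_p = ∞ for a type-1 system; e_ss to a step is zero.

0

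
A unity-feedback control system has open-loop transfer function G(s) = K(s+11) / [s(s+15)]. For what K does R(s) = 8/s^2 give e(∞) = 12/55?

50

G(s) has one factor of s in the denominator, so the system is type 1.
K_v = lim_{s→0} s·G(s) = K·11 / (15) = (11/15)·K.
e_ss = 8/K_v = 12/55 ⇒ K_v = 110/3 ⇒ K = (110/3)/(11/15) = 50.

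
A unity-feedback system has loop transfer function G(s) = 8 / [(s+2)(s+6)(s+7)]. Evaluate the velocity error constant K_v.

0

The open loop has no poles at the origin → type 0 system.
K_v = lim_{s→0} s·G(s) = 0 (the extra factor of s kills the finite limit).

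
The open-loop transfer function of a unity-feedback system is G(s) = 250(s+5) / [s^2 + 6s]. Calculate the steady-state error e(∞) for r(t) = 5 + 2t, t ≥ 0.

0.0096

The denominator has no term below 6s — 1 pole at s=0, type 1. Treating each term separately:
  • 5: tracked with zero error.
  • 2t: e_ss = 2/K_v with K_v=625/3 → 0.0096.
Total e_ss = 0.0096.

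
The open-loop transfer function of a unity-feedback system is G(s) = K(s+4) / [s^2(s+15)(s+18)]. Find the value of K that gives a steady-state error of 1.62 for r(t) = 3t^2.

250

G(s) has two factors of s in the denominator, so the system is type 2.
K_a = lim_{s→0} s^2·G(s) = K·4 / (15·18) = (2/135)·K.
e_ss = 6/K_a = 1.62 ⇒ K_a = 100/27 ⇒ K = (100/27)/(2/135) = 250.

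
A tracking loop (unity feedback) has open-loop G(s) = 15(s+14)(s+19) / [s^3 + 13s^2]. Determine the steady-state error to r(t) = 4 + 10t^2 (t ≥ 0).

26/399

The denominator has no term below 13s^2 — 2 poles at s=0, type 2. Taking each input component in turn:
  • 4: tracked with zero error.
  • 10t^2: e_ss = 20/K_a with K_a=3990/13 → 26/399.
Total e_ss = 26/399.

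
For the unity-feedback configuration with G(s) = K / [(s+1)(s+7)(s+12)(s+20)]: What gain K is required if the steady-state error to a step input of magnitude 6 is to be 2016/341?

The open loop has no poles at the origin → type 0 system.
K_p = lim_{s→0} G(s) = K / (1·7·12·20) = (1/1680)·K.
e_ss = 6/(1 + K_p) = 2016/341 ⇒ 1 + (1/1680)·K = 341/336 ⇒ K = 25.

25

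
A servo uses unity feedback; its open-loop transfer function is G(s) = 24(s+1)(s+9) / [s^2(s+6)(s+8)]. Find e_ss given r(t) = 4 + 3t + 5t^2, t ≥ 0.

Two free integrators in G(s): this is a type 2 system. Taking each input component in turn:
  • 4: tracked with zero error.
  • 3t: tracked with zero error.
  • 5t^2: e_ss = 10/K_a with K_a=4.5 → 20/9.
Total e_ss = 20/9.

20/9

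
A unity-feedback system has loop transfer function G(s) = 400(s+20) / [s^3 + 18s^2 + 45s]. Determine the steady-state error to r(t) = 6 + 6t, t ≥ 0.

Lowest-order denominator term is 45s, so the open loop has 1 pole at the origin → type 1 system. Taking each input component in turn:
  • 6: tracked with zero error.
  • 6t: e_ss = 6/K_v with K_v=1600/9 → 27/800.
Total e_ss = 27/800.

27/800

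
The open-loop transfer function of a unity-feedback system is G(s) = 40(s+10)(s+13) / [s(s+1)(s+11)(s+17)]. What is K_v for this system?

System type = 1 (one pole at s=0).
K_v = lim_{s→0} s·G(s) = 40·10·13 / (1·11·17) = 5200/187.

5200/187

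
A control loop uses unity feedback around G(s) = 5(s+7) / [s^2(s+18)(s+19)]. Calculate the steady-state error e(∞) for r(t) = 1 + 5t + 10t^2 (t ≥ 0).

The open loop has two poles at the origin → type 2 system. Treating each term separately:
  • 1: tracked with zero error.
  • 5t: tracked with zero error.
  • 10t^2: e_ss = 20/K_a with K_a=35/342 → 1368/7.
Total e_ss = 1368/7.

1368/7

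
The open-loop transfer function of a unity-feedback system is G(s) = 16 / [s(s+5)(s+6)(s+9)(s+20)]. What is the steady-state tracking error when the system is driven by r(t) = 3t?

1012.5

The open loop has one pole at the origin → type 1 system.
K_v = lim_{s→0} s·G(s) = 16 / (5·6·9·20) = 2/675.
e_ss = 3/K_v = 3/(2/675) = 1012.5.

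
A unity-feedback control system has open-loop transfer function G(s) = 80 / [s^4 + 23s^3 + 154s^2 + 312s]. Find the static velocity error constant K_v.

The denominator has no term below 312s — 1 pole at s=0, type 1.
K_v = lim_{s→0} s·G(s) = 80 / 312 = 10/39.

10/39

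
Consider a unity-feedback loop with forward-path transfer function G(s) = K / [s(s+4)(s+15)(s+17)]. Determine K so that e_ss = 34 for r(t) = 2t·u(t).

One free integrator in G(s): this is a type 1 system.
K_v = lim_{s→0} s·G(s) = K / (4·15·17) = (1/1020)·K.
e_ss = 2/K_v = 34 ⇒ K_v = 1/17 ⇒ K = (1/17)/(1/1020) = 60.

60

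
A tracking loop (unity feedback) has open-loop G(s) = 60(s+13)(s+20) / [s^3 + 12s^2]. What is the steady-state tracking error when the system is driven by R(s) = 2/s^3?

Lowest-order denominator term is 12s^2, so the open loop has 2 poles at the origin → type 2 system.
K_a = lim_{s→0} s^2·G(s) = 60·13·20 / 12 = 1300.
r(t) = t^2 gives R(s) = 2/s^3.
e_ss = 2/K_a = 2/1300 = 1/650.

1/650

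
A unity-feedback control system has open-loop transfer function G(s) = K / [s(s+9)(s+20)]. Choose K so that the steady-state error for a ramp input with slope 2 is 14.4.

25

System type = 1 (one pole at s=0).
K_v = lim_{s→0} s·G(s) = K / (9·20) = (1/180)·K.
e_ss = 2/K_v = 14.4 ⇒ K_v = 5/36 ⇒ K = (5/36)/(1/180) = 25.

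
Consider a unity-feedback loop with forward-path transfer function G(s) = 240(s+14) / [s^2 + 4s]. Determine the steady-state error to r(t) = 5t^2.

infinity

Factoring s from the denominator leaves a polynomial with constant term 4, so the system is type 1.
For a type-1 system K_a = 0, so e_ss to a parabolic input is unbounded.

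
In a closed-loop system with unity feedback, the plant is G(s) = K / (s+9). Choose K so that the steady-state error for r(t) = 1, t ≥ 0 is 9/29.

20

The open loop has no poles at the origin → type 0 system.
K_p = lim_{s→0} G(s) = K / (9) = (1/9)·K.
e_ss = 1/(1 + K_p) = 9/29 ⇒ 1 + (1/9)·K = 29/9 ⇒ K = 20.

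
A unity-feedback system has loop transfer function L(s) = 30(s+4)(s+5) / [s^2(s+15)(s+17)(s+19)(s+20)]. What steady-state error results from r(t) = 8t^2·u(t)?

2584

System type = 2 (two poles at s=0).
K_a = lim_{s→0} s^2·L(s) = 30·4·5 / (15·17·19·20) = 2/323.
r(t) = 8t^2 gives R(s) = 16/s^3.
e_ss = 16/K_a = 16/(2/323) = 2584.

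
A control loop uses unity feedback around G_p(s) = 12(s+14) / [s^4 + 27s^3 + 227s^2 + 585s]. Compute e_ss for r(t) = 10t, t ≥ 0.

975/28

The denominator has no term below 585s — 1 pole at s=0, type 1.
K_v = lim_{s→0} s·G_p(s) = 12·14 / 585 = 56/195.
e_ss = 10/K_v = 10/(56/195) = 975/28.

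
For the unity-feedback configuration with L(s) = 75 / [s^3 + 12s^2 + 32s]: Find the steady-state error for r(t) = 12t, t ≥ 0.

Factoring s from the denominator leaves a polynomial with constant term 32, so the system is type 1.
K_v = lim_{s→0} s·L(s) = 75 / 32 = 75/32.
e_ss = 12/K_v = 12/(75/32) = 5.12.

5.12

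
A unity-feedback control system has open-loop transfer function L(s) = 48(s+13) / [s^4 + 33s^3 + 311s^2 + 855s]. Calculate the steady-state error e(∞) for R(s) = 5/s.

0

The denominator has no term below 855s — 1 pole at s=0, type 1.
K_p = ∞ for a type-1 system; e_ss to a step is zero.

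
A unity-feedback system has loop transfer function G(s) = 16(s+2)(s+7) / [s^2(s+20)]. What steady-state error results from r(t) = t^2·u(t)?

5/28

System type = 2 (two poles at s=0).
K_a = lim_{s→0} s^2·G(s) = 16·2·7 / (20) = 11.2.
r(t) = t^2 gives R(s) = 2/s^3.
e_ss = 2/K_a = 2/11.2 = 5/28.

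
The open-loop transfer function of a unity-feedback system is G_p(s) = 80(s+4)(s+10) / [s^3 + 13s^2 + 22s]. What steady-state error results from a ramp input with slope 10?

Factoring s from the denominator leaves a polynomial with constant term 22, so the system is type 1.
K_v = lim_{s→0} s·G_p(s) = 80·4·10 / 22 = 1600/11.
e_ss = 10/K_v = 10/(1600/11) = 11/160.

11/160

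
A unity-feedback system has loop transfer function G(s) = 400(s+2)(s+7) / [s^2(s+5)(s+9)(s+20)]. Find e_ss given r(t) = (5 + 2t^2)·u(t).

G(s) has two factors of s in the denominator, so the system is type 2. Treating each term separately:
  • 5: tracked with zero error.
  • 2t^2: e_ss = 4/K_a with K_a=56/9 → 9/14.
Total e_ss = 9/14.

9/14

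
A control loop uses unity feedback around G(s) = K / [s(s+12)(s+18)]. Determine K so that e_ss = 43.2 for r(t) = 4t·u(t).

The open loop has one pole at the origin → type 1 system.
K_v = lim_{s→0} s·G(s) = K / (12·18) = (1/216)·K.
e_ss = 4/K_v = 43.2 ⇒ K_v = 5/54 ⇒ K = (5/54)/(1/216) = 20.

20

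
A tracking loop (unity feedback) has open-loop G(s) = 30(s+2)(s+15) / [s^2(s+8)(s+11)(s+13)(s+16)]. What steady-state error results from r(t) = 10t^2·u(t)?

Two free integrators in G(s): this is a type 2 system.
K_a = lim_{s→0} s^2·G(s) = 30·2·15 / (8·11·13·16) = 225/4576.
r(t) = 10t^2 gives R(s) = 20/s^3.
e_ss = 20/K_a = 20/(225/4576) = 18304/45.

18304/45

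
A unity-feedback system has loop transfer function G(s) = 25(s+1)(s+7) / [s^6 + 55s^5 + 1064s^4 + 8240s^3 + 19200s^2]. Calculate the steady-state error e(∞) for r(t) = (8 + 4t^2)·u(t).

6144/7

Lowest-order denominator term is 19200s^2, so the open loop has 2 poles at the origin → type 2 system. By superposition:
  • 8: tracked with zero error.
  • 4t^2: e_ss = 8/K_a with K_a=7/768 → 6144/7.
Total e_ss = 6144/7.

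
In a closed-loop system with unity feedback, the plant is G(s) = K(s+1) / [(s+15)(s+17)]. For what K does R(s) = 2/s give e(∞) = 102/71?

System type = 0 (no poles at s=0).
K_p = lim_{s→0} G(s) = K·1 / (15·17) = (1/255)·K.
e_ss = 2/(1 + K_p) = 102/71 ⇒ 1 + (1/255)·K = 71/51 ⇒ K = 100.

100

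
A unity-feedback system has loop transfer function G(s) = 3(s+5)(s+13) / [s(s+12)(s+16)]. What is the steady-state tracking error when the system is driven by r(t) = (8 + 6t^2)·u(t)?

System type = 1 (one pole at s=0). Treating each term separately:
  • 8: tracked with zero error.
  • 6t^2: a type-1 system cannot track it, e_ss → ∞.
The unbounded component dominates.

infinity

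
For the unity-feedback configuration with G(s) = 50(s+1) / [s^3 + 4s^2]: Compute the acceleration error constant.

12.5

The denominator has no term below 4s^2 — 2 poles at s=0, type 2.
K_a = lim_{s→0} s^2·G(s) = 50·1 / 4 = 12.5.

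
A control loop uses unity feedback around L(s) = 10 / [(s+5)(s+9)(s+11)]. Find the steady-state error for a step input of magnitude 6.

System type = 0 (no poles at s=0).
K_p = lim_{s→0} L(s) = 10 / (5·9·11) = 2/99.
e_ss = 6/(1 + K_p) = 6/(101/99) = 594/101.

594/101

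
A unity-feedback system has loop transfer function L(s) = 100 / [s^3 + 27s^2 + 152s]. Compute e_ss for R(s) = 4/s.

0

Factoring s from the denominator leaves a polynomial with constant term 152, so the system is type 1.
K_p = ∞ for a type-1 system; e_ss to a step is zero.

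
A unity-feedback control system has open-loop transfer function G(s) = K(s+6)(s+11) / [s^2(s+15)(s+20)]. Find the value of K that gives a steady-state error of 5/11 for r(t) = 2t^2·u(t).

System type = 2 (two poles at s=0).
K_a = lim_{s→0} s^2·G(s) = K·6·11 / (15·20) = 0.22·K.
e_ss = 4/K_a = 5/11 ⇒ K_a = 8.8 ⇒ K = 8.8/0.22 = 40.

40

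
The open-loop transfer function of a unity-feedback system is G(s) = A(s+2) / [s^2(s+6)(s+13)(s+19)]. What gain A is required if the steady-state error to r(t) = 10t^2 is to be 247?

60

G(s) has two factors of s in the denominator, so the system is type 2.
K_a = lim_{s→0} s^2·G(s) = A·2 / (6·13·19) = (1/741)·A.
e_ss = 20/K_a = 247 ⇒ K_a = 20/247 ⇒ A = (20/247)/(1/741) = 60.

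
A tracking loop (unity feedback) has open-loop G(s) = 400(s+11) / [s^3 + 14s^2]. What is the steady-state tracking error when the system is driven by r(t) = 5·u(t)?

0

The denominator has no term below 14s^2 — 2 poles at s=0, type 2.
K_p = ∞ for a type-2 system; e_ss to a step is zero.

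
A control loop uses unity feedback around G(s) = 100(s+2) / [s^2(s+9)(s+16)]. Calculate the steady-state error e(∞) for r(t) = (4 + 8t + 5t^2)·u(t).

Two free integrators in G(s): this is a type 2 system. Taking each input component in turn:
  • 4: tracked with zero error.
  • 8t: tracked with zero error.
  • 5t^2: e_ss = 10/K_a with K_a=25/18 → 7.2.
Total e_ss = 7.2.

7.2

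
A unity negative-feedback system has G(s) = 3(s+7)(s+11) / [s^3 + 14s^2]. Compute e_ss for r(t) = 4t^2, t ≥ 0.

The denominator has no term below 14s^2 — 2 poles at s=0, type 2.
K_a = lim_{s→0} s^2·G(s) = 3·7·11 / 14 = 16.5.
r(t) = 4t^2 gives R(s) = 8/s^3.
e_ss = 8/K_a = 8/16.5 = 16/33.

16/33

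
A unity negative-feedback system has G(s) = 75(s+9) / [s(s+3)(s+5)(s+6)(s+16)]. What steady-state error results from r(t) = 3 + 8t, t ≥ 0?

256/15

System type = 1 (one pole at s=0). By superposition:
  • 3: tracked with zero error.
  • 8t: e_ss = 8/K_v with K_v=15/32 → 256/15.
Total e_ss = 256/15.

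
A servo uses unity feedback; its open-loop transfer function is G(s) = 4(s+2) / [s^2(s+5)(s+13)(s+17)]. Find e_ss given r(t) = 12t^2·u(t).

3315

G(s) has two factors of s in the denominator, so the system is type 2.
K_a = lim_{s→0} s^2·G(s) = 4·2 / (5·13·17) = 8/1105.
r(t) = 12t^2 gives R(s) = 24/s^3.
e_ss = 24/K_a = 24/(8/1105) = 3315.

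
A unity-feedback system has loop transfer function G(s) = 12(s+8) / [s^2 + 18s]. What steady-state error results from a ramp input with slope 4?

0.75

Factoring s from the denominator leaves a polynomial with constant term 18, so the system is type 1.
K_v = lim_{s→0} s·G(s) = 12·8 / 18 = 16/3.
e_ss = 4/K_v = 4/(16/3) = 0.75.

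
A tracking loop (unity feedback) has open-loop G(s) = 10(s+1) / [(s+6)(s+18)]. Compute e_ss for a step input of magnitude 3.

System type = 0 (no poles at s=0).
K_p = lim_{s→0} G(s) = 10·1 / (6·18) = 5/54.
e_ss = 3/(1 + K_p) = 3/(59/54) = 162/59.

162/59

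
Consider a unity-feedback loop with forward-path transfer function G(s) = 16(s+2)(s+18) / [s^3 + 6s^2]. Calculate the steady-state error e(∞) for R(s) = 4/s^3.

1/24

The denominator has no term below 6s^2 — 2 poles at s=0, type 2.
K_a = lim_{s→0} s^2·G(s) = 16·2·18 / 6 = 96.
r(t) = 2t^2 gives R(s) = 4/s^3.
e_ss = 4/K_a = 4/96 = 1/24.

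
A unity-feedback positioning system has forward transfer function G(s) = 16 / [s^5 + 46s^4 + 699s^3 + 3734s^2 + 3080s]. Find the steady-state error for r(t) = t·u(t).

Factoring s from the denominator leaves a polynomial with constant term 3080, so the system is type 1.
K_v = lim_{s→0} s·G(s) = 16 / 3080 = 2/385.
e_ss = 1/K_v = 1/(2/385) = 192.5.

192.5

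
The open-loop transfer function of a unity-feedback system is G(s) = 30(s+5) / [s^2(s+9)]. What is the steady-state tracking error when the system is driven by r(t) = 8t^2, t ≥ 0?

0.96

The open loop has two poles at the origin → type 2 system.
K_a = lim_{s→0} s^2·G(s) = 30·5 / (9) = 50/3.
r(t) = 8t^2 gives R(s) = 16/s^3.
e_ss = 16/K_a = 16/(50/3) = 0.96.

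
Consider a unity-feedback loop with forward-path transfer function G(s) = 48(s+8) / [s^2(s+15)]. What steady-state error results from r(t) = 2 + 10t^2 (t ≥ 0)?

25/32

The open loop has two poles at the origin → type 2 system. By superposition:
  • 2: tracked with zero error.
  • 10t^2: e_ss = 20/K_a with K_a=25.6 → 25/32.
Total e_ss = 25/32.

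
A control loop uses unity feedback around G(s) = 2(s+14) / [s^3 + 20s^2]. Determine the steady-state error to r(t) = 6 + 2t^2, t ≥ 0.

20/7

The denominator has no term below 20s^2 — 2 poles at s=0, type 2. Treating each term separately:
  • 6: tracked with zero error.
  • 2t^2: e_ss = 4/K_a with K_a=1.4 → 20/7.
Total e_ss = 20/7.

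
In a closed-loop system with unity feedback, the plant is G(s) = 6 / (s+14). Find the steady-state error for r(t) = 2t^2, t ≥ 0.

infinity

No free integrators in G(s): this is a type 0 system.
For a type-0 system K_a = 0, so e_ss to a parabolic input is unbounded.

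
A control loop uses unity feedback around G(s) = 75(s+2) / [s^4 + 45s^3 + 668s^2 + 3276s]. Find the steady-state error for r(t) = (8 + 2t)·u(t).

Factoring s from the denominator leaves a polynomial with constant term 3276, so the system is type 1. Taking each input component in turn:
  • 8: tracked with zero error.
  • 2t: e_ss = 2/K_v with K_v=25/546 → 43.68.
Total e_ss = 43.68.

43.68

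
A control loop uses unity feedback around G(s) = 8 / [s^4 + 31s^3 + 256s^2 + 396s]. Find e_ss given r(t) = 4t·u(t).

Lowest-order denominator term is 396s, so the open loop has 1 pole at the origin → type 1 system.
K_v = lim_{s→0} s·G(s) = 8 / 396 = 2/99.
e_ss = 4/K_v = 4/(2/99) = 198.

198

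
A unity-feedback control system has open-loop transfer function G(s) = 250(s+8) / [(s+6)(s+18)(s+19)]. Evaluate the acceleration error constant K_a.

0

The open loop has no poles at the origin → type 0 system.
K_a = lim_{s→0} s^2·G(s) = 0 (the extra factor of s kills the finite limit).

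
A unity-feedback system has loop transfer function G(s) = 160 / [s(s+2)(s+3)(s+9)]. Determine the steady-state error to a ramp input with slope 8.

The open loop has one pole at the origin → type 1 system.
K_v = lim_{s→0} s·G(s) = 160 / (2·3·9) = 80/27.
e_ss = 8/K_v = 8/(80/27) = 2.7.

2.7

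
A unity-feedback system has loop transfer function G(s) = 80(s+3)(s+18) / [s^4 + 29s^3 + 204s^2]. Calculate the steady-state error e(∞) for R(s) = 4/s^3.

17/90

Factoring s^2 from the denominator leaves a polynomial with constant term 204, so the system is type 2.
K_a = lim_{s→0} s^2·G(s) = 80·3·18 / 204 = 360/17.
r(t) = 2t^2 gives R(s) = 4/s^3.
e_ss = 4/K_a = 4/(360/17) = 17/90.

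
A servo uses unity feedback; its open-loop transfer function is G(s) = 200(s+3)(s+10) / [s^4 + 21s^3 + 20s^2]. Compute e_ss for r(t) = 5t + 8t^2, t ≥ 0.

The denominator has no term below 20s^2 — 2 poles at s=0, type 2. Taking each input component in turn:
  • 5t: tracked with zero error.
  • 8t^2: e_ss = 16/K_a with K_a=300 → 4/75.
Total e_ss = 4/75.

4/75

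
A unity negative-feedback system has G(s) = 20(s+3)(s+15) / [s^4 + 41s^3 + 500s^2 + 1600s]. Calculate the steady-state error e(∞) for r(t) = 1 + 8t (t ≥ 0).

128/9

Lowest-order denominator term is 1600s, so the open loop has 1 pole at the origin → type 1 system. Treating each term separately:
  • 1: tracked with zero error.
  • 8t: e_ss = 8/K_v with K_v=0.5625 → 128/9.
Total e_ss = 128/9.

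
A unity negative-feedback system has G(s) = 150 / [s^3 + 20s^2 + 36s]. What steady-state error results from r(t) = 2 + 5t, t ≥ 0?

Factoring s from the denominator leaves a polynomial with constant term 36, so the system is type 1. By superposition:
  • 2: tracked with zero error.
  • 5t: e_ss = 5/K_v with K_v=25/6 → 1.2.
Total e_ss = 1.2.

1.2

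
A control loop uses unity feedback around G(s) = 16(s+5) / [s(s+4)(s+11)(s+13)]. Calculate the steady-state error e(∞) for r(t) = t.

System type = 1 (one pole at s=0).
K_v = lim_{s→0} s·G(s) = 16·5 / (4·11·13) = 20/143.
e_ss = 1/K_v = 1/(20/143) = 7.15.

7.15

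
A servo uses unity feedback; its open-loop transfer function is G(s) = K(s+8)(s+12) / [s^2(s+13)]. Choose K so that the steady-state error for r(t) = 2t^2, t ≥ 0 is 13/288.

12

The open loop has two poles at the origin → type 2 system.
K_a = lim_{s→0} s^2·G(s) = K·8·12 / (13) = (96/13)·K.
e_ss = 4/K_a = 13/288 ⇒ K_a = 1152/13 ⇒ K = (1152/13)/(96/13) = 12.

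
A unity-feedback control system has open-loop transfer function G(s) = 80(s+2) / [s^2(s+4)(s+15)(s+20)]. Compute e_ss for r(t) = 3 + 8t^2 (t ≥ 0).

120

Two free integrators in G(s): this is a type 2 system. Taking each input component in turn:
  • 3: tracked with zero error.
  • 8t^2: e_ss = 16/K_a with K_a=2/15 → 120.
Total e_ss = 120.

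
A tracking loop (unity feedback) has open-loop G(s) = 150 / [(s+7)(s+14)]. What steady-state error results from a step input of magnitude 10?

245/62

System type = 0 (no poles at s=0).
K_p = lim_{s→0} G(s) = 150 / (7·14) = 75/49.
e_ss = 10/(1 + K_p) = 10/(124/49) = 245/62.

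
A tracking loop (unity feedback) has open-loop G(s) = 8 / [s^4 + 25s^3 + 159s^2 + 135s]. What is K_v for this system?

Factoring s from the denominator leaves a polynomial with constant term 135, so the system is type 1.
K_v = lim_{s→0} s·G(s) = 8 / 135 = 8/135.

8/135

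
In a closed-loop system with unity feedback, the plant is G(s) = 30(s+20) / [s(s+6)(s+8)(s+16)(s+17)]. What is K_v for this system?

25/544

System type = 1 (one pole at s=0).
K_v = lim_{s→0} s·G(s) = 30·20 / (6·8·16·17) = 25/544.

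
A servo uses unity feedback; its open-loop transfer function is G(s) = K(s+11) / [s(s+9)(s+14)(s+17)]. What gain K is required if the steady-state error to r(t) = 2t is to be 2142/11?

One free integrator in G(s): this is a type 1 system.
K_v = lim_{s→0} s·G(s) = K·11 / (9·14·17) = (11/2142)·K.
e_ss = 2/K_v = 2142/11 ⇒ K_v = 11/1071 ⇒ K = (11/1071)/(11/2142) = 2.

2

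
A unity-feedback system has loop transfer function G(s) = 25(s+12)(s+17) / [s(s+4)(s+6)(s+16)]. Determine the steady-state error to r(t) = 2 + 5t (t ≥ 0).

32/85

System type = 1 (one pole at s=0). Treating each term separately:
  • 2: tracked with zero error.
  • 5t: e_ss = 5/K_v with K_v=425/32 → 32/85.
Total e_ss = 32/85.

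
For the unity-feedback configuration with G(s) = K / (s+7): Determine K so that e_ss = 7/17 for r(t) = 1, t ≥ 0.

System type = 0 (no poles at s=0).
K_p = lim_{s→0} G(s) = K / (7) = (1/7)·K.
e_ss = 1/(1 + K_p) = 7/17 ⇒ 1 + (1/7)·K = 17/7 ⇒ K = 10.

10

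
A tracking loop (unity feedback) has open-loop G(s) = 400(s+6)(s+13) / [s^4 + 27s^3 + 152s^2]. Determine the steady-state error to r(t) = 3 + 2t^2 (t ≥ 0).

Factoring s^2 from the denominator leaves a polynomial with constant term 152, so the system is type 2. Treating each term separately:
  • 3: tracked with zero error.
  • 2t^2: e_ss = 4/K_a with K_a=3900/19 → 19/975.
Total e_ss = 19/975.

19/975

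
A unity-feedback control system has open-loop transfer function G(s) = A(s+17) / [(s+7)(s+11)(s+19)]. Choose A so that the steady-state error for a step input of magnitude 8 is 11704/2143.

40

The open loop has no poles at the origin → type 0 system.
K_p = lim_{s→0} G(s) = A·17 / (7·11·19) = (17/1463)·A.
e_ss = 8/(1 + K_p) = 11704/2143 ⇒ 1 + (17/1463)·A = 2143/1463 ⇒ A = 40.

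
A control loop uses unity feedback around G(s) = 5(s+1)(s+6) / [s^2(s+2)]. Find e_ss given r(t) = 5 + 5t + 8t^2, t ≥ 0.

16/15

System type = 2 (two poles at s=0). Treating each term separately:
  • 5: tracked with zero error.
  • 5t: tracked with zero error.
  • 8t^2: e_ss = 16/K_a with K_a=15 → 16/15.
Total e_ss = 16/15.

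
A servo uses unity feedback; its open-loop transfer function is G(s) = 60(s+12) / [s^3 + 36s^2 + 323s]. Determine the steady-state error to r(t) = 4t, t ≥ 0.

323/180

Lowest-order denominator term is 323s, so the open loop has 1 pole at the origin → type 1 system.
K_v = lim_{s→0} s·G(s) = 60·12 / 323 = 720/323.
e_ss = 4/K_v = 4/(720/323) = 323/180.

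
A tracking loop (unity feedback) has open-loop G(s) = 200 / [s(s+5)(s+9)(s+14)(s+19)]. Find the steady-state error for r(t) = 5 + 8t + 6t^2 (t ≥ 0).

infinity

The open loop has one pole at the origin → type 1 system. Treating each term separately:
  • 5: tracked with zero error.
  • 8t: e_ss = 8/K_v with K_v=20/1197 → 478.8.
  • 6t^2: a type-1 system cannot track it, e_ss → ∞.
The unbounded component dominates.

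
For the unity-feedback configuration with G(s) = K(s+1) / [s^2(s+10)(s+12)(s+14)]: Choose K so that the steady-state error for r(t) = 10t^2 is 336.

100

System type = 2 (two poles at s=0).
K_a = lim_{s→0} s^2·G(s) = K·1 / (10·12·14) = (1/1680)·K.
e_ss = 20/K_a = 336 ⇒ K_a = 5/84 ⇒ K = (5/84)/(1/1680) = 100.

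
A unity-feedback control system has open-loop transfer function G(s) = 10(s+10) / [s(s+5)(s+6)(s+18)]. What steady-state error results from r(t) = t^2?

infinity

One free integrator in G(s): this is a type 1 system.
For a type-1 system K_a = 0, so e_ss to a parabolic input is unbounded.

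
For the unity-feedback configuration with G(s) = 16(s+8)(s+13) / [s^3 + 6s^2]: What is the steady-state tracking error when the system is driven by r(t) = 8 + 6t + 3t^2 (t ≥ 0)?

Lowest-order denominator term is 6s^2, so the open loop has 2 poles at the origin → type 2 system. Treating each term separately:
  • 8: tracked with zero error.
  • 6t: tracked with zero error.
  • 3t^2: e_ss = 6/K_a with K_a=832/3 → 9/416.
Total e_ss = 9/416.

9/416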